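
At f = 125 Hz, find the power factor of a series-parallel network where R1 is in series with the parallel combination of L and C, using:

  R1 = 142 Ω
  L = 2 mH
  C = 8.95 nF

Step 1 — Angular frequency: ω = 2π·f = 2π·125 = 785.4 rad/s.
Step 2 — Component impedances:
  R1: Z = R = 142 Ω
  L: Z = jωL = j·785.4·0.002 = 0 + j1.571 Ω
  C: Z = 1/(jωC) = -j/(ω·C) = 0 - j1.423e+05 Ω
Step 3 — Parallel branch: L || C = 1/(1/L + 1/C) = 0 + j1.571 Ω.
Step 4 — Series with R1: Z_total = R1 + (L || C) = 142 + j1.571 Ω = 142∠0.6° Ω.
Step 5 — Power factor: PF = cos(φ) = Re(Z)/|Z| = 142/142.01 = 0.9999.
Step 6 — Type: Im(Z) = 1.571 ⇒ lagging (phase φ = 0.6°).

PF = 0.9999 (lagging, φ = 0.6°)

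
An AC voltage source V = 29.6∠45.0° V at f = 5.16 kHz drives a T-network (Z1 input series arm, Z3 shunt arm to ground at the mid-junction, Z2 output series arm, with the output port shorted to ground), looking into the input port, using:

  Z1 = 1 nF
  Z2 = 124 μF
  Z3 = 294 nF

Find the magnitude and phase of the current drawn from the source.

Step 1 — Angular frequency: ω = 2π·f = 2π·5160 = 3.242e+04 rad/s.
Step 2 — Component impedances:
  Z1: Z = 1/(jωC) = -j/(ω·C) = 0 - j3.084e+04 Ω
  Z2: Z = 1/(jωC) = -j/(ω·C) = 0 - j0.2487 Ω
  Z3: Z = 1/(jωC) = -j/(ω·C) = 0 - j104.9 Ω
Step 3 — With the output port shorted to ground, the output series arm Z2 runs from the junction to ground; the shunt arm Z3 also runs from the junction to ground. They appear in parallel: Z3 || Z2 = 0 - j0.2482 Ω.
Step 4 — Series with input arm Z1: Z_in = Z1 + (Z3 || Z2) = 0 - j3.084e+04 Ω = 3.084e+04∠-90.0° Ω.
Step 5 — Source phasor: V = 29.6∠45.0° V = 20.93 + j20.93 V.
Step 6 — Ohm's law: I = V / Z_total = (20.93 + j20.93) / (0 - j3.084e+04) = -0.0006786 + j0.0006786 A.
Step 7 — Convert to polar: |I| = 0.0009597 A, ∠I = 135.0°.

I = 0.0009597∠135.0° A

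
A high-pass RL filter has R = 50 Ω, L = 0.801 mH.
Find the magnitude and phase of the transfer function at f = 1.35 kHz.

Step 1 — Angular frequency: ω = 2π·1350 = 8482 rad/s.
Step 2 — Transfer function: H(jω) = jωL/(R + jωL).
Step 3 — Numerator jωL = j·6.794; denominator R + jωL = 50 + j6.794.
Step 4 — H = 0.01813 + j0.1334.
Step 5 — Magnitude: |H| = 0.1346 (-17.4 dB); phase: φ = 82.3°.

|H| = 0.1346 (-17.4 dB), φ = 82.3°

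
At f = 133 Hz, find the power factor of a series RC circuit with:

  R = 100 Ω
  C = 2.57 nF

Step 1 — Angular frequency: ω = 2π·f = 2π·133 = 835.7 rad/s.
Step 2 — Component impedances:
  R: Z = R = 100 Ω
  C: Z = 1/(jωC) = -j/(ω·C) = 0 - j4.656e+05 Ω
Step 3 — Series combination: Z_total = R + C = 100 - j4.656e+05 Ω = 4.656e+05∠-90.0° Ω.
Step 4 — Power factor: PF = cos(φ) = Re(Z)/|Z| = 100/4.656e+05 = 0.0002148.
Step 5 — Type: Im(Z) = -4.656e+05 ⇒ leading (phase φ = -90.0°).

PF = 0.0002148 (leading, φ = -90.0°)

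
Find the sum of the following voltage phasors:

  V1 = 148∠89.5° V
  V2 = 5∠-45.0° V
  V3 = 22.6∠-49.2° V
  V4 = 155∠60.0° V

Step 1 — Convert each phasor to rectangular form:
  V1 = 148·(cos(89.5°) + j·sin(89.5°)) = 1.292 + j148 V
  V2 = 5·(cos(-45.0°) + j·sin(-45.0°)) = 3.536 - j3.536 V
  V3 = 22.6·(cos(-49.2°) + j·sin(-49.2°)) = 14.77 - j17.11 V
  V4 = 155·(cos(60.0°) + j·sin(60.0°)) = 77.5 + j134.2 V
Step 2 — Sum components: V_total = 97.09 + j261.6 V.
Step 3 — Convert to polar: |V_total| = 279 V, ∠V_total = 69.6°.

V_total = 279∠69.6° V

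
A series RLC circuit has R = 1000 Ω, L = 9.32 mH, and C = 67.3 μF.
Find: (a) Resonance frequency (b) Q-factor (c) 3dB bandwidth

Step 1 — Resonance: ω₀ = 1/√(LC) = 1/√(0.00932·6.73e-05) = 1263 rad/s.
Step 2 — f₀ = ω₀/(2π) = 201 Hz.
Step 3 — Series Q: Q = ω₀L/R = 1263·0.00932/1000 = 0.01177.
Step 4 — Bandwidth: Δω = ω₀/Q = 1.073e+05 rad/s; BW = Δω/(2π) = 1.708e+04 Hz.

(a) f₀ = 201 Hz  (b) Q = 0.01177  (c) BW = 1.708e+04 Hz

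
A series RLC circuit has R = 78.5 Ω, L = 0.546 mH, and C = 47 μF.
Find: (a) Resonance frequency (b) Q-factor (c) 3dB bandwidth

Step 1 — Resonance: ω₀ = 1/√(LC) = 1/√(0.000546·4.7e-05) = 6242 rad/s.
Step 2 — f₀ = ω₀/(2π) = 993.5 Hz.
Step 3 — Series Q: Q = ω₀L/R = 6242·0.000546/78.5 = 0.04342.
Step 4 — Bandwidth: Δω = ω₀/Q = 1.438e+05 rad/s; BW = Δω/(2π) = 2.288e+04 Hz.

(a) f₀ = 993.5 Hz  (b) Q = 0.04342  (c) BW = 2.288e+04 Hz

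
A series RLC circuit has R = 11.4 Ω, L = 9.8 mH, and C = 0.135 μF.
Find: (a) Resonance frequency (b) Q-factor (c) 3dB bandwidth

Step 1 — Resonance condition Im(Z)=0 gives ω₀ = 1/√(LC).
Step 2 — ω₀ = 1/√(0.0098·1.35e-07) = 2.749e+04 rad/s.
Step 3 — f₀ = ω₀/(2π) = 4376 Hz.
Step 4 — Series Q: Q = ω₀L/R = 2.749e+04·0.0098/11.4 = 23.63.
Step 5 — 3dB bandwidth: Δω = ω₀/Q = 1163 rad/s; BW = Δω/(2π) = 185.1 Hz.

(a) f₀ = 4376 Hz  (b) Q = 23.63  (c) BW = 185.1 Hz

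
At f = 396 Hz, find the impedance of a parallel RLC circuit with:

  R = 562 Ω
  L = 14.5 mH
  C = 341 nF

Step 1 — Angular frequency: ω = 2π·f = 2π·396 = 2488 rad/s.
Step 2 — Component impedances:
  R: Z = R = 562 Ω
  L: Z = jωL = j·2488·0.0145 = 0 + j36.08 Ω
  C: Z = 1/(jωC) = -j/(ω·C) = 0 - j1179 Ω
Step 3 — Parallel combination: 1/Z_total = 1/R + 1/L + 1/C; Z_total = 2.454 + j37.05 Ω = 37.14∠86.2° Ω.

Z = 2.454 + j37.05 Ω = 37.14∠86.2° Ω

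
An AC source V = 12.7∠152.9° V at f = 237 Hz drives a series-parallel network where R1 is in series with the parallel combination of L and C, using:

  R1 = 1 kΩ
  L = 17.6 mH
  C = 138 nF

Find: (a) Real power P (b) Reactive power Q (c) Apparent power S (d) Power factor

Step 1 — Angular frequency: ω = 2π·f = 2π·237 = 1489 rad/s.
Step 2 — Component impedances:
  R1: Z = R = 1000 Ω
  L: Z = jωL = j·1489·0.0176 = 0 + j26.21 Ω
  C: Z = 1/(jωC) = -j/(ω·C) = 0 - j4866 Ω
Step 3 — Parallel branch: L || C = 1/(1/L + 1/C) = 0 + j26.35 Ω.
Step 4 — Series with R1: Z_total = R1 + (L || C) = 1000 + j26.35 Ω = 1000∠1.5° Ω.
Step 5 — Source phasor: V = 12.7∠152.9° V = -11.31 + j5.785 V.
Step 6 — Current: I = V / Z = -0.01115 + j0.006079 A = 0.0127∠151.4° A.
Step 7 — Complex power: S = V·I* = 0.1612 + j0.004247 VA.
Step 8 — Real power: P = Re(S) = 0.1612 W.
Step 9 — Reactive power: Q = Im(S) = 0.004247 VAR.
Step 10 — Apparent power: |S| = 0.1612 VA.
Step 11 — Power factor: PF = P/|S| = 0.9997 (lagging).

(a) P = 0.1612 W  (b) Q = 0.004247 VAR  (c) S = 0.1612 VA  (d) PF = 0.9997 (lagging)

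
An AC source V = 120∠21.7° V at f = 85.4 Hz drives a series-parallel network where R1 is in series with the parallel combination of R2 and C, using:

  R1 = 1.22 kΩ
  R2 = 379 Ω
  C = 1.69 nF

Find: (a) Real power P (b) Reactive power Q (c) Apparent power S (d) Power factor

Step 1 — Angular frequency: ω = 2π·f = 2π·85.4 = 536.6 rad/s.
Step 2 — Component impedances:
  R1: Z = R = 1220 Ω
  R2: Z = R = 379 Ω
  C: Z = 1/(jωC) = -j/(ω·C) = 0 - j1.103e+06 Ω
Step 3 — Parallel branch: R2 || C = 1/(1/R2 + 1/C) = 379 - j0.1303 Ω.
Step 4 — Series with R1: Z_total = R1 + (R2 || C) = 1599 - j0.1303 Ω = 1599∠-0.0° Ω.
Step 5 — Source phasor: V = 120∠21.7° V = 111.5 + j44.37 V.
Step 6 — Current: I = V / Z = 0.06973 + j0.02775 A = 0.07505∠21.7° A.
Step 7 — Complex power: S = V·I* = 9.006 - j0.0007336 VA.
Step 8 — Real power: P = Re(S) = 9.006 W.
Step 9 — Reactive power: Q = Im(S) = -0.0007336 VAR.
Step 10 — Apparent power: |S| = 9.006 VA.
Step 11 — Power factor: PF = P/|S| = 1 (leading).

(a) P = 9.006 W  (b) Q = -0.0007336 VAR  (c) S = 9.006 VA  (d) PF = 1 (leading)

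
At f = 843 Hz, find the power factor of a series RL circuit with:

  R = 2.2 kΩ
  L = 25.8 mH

Step 1 — Angular frequency: ω = 2π·f = 2π·843 = 5297 rad/s.
Step 2 — Component impedances:
  R: Z = R = 2200 Ω
  L: Z = jωL = j·5297·0.0258 = 0 + j136.7 Ω
Step 3 — Series combination: Z_total = R + L = 2200 + j136.7 Ω = 2204∠3.6° Ω.
Step 4 — Power factor: PF = cos(φ) = Re(Z)/|Z| = 2200/2204.2 = 0.9981.
Step 5 — Type: Im(Z) = 136.7 ⇒ lagging (phase φ = 3.6°).

PF = 0.9981 (lagging, φ = 3.6°)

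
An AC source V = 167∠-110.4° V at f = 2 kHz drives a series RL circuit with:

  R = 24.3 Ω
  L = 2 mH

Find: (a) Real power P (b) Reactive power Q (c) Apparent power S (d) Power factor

Step 1 — Angular frequency: ω = 2π·f = 2π·2000 = 1.257e+04 rad/s.
Step 2 — Component impedances:
  R: Z = R = 24.3 Ω
  L: Z = jωL = j·1.257e+04·0.002 = 0 + j25.13 Ω
Step 3 — Series combination: Z_total = R + L = 24.3 + j25.13 Ω = 34.96∠46.0° Ω.
Step 4 — Source phasor: V = 167∠-110.4° V = -58.21 - j156.5 V.
Step 5 — Current: I = V / Z = -4.376 - j1.915 A = 4.777∠-156.4° A.
Step 6 — Complex power: S = V·I* = 554.5 + j573.5 VA.
Step 7 — Real power: P = Re(S) = 554.5 W.
Step 8 — Reactive power: Q = Im(S) = 573.5 VAR.
Step 9 — Apparent power: |S| = 797.8 VA.
Step 10 — Power factor: PF = P/|S| = 0.6951 (lagging).

(a) P = 554.5 W  (b) Q = 573.5 VAR  (c) S = 797.8 VA  (d) PF = 0.6951 (lagging)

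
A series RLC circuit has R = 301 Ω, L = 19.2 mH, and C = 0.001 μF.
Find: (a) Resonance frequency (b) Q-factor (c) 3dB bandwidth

Step 1 — Resonance condition Im(Z)=0 gives ω₀ = 1/√(LC).
Step 2 — ω₀ = 1/√(0.0192·1e-09) = 2.282e+05 rad/s.
Step 3 — f₀ = ω₀/(2π) = 3.632e+04 Hz.
Step 4 — Series Q: Q = ω₀L/R = 2.282e+05·0.0192/301 = 14.56.
Step 5 — 3dB bandwidth: Δω = ω₀/Q = 1.568e+04 rad/s; BW = Δω/(2π) = 2495 Hz.

(a) f₀ = 3.632e+04 Hz  (b) Q = 14.56  (c) BW = 2495 Hz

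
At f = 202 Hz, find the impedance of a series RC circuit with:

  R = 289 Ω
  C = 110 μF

Step 1 — Angular frequency: ω = 2π·f = 2π·202 = 1269 rad/s.
Step 2 — Component impedances:
  R: Z = R = 289 Ω
  C: Z = 1/(jωC) = -j/(ω·C) = 0 - j7.163 Ω
Step 3 — Series combination: Z_total = R + C = 289 - j7.163 Ω = 289.1∠-1.4° Ω.

Z = 289 - j7.163 Ω = 289.1∠-1.4° Ω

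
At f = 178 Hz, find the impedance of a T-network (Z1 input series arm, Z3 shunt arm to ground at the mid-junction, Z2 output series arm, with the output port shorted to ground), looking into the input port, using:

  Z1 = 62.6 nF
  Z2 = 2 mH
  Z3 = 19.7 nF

Step 1 — Angular frequency: ω = 2π·f = 2π·178 = 1118 rad/s.
Step 2 — Component impedances:
  Z1: Z = 1/(jωC) = -j/(ω·C) = 0 - j1.428e+04 Ω
  Z2: Z = jωL = j·1118·0.002 = 0 + j2.237 Ω
  Z3: Z = 1/(jωC) = -j/(ω·C) = 0 - j4.539e+04 Ω
Step 3 — With the output port shorted to ground, the output series arm Z2 runs from the junction to ground; the shunt arm Z3 also runs from the junction to ground. They appear in parallel: Z3 || Z2 = 0 + j2.237 Ω.
Step 4 — Series with input arm Z1: Z_in = Z1 + (Z3 || Z2) = 0 - j1.428e+04 Ω = 1.428e+04∠-90.0° Ω.

Z = 0 - j1.428e+04 Ω = 1.428e+04∠-90.0° Ω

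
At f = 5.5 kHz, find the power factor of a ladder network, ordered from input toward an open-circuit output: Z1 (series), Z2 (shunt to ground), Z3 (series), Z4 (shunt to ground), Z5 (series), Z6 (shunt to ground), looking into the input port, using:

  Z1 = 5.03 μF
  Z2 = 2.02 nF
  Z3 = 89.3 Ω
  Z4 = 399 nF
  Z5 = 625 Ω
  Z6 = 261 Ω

Step 1 — Angular frequency: ω = 2π·f = 2π·5500 = 3.456e+04 rad/s.
Step 2 — Component impedances:
  Z1: Z = 1/(jωC) = -j/(ω·C) = 0 - j5.753 Ω
  Z2: Z = 1/(jωC) = -j/(ω·C) = 0 - j1.433e+04 Ω
  Z3: Z = R = 89.3 Ω
  Z4: Z = 1/(jωC) = -j/(ω·C) = 0 - j72.52 Ω
  Z5: Z = R = 625 Ω
  Z6: Z = R = 261 Ω
Step 3 — Ladder network (open output): work backward from the far end, alternating series and parallel combinations. Z_in = 94.24 - j78.06 Ω = 122.4∠-39.6° Ω.
Step 4 — Power factor: PF = cos(φ) = Re(Z)/|Z| = 94.243/122.37 = 0.7701.
Step 5 — Type: Im(Z) = -78.06 ⇒ leading (phase φ = -39.6°).

PF = 0.7701 (leading, φ = -39.6°)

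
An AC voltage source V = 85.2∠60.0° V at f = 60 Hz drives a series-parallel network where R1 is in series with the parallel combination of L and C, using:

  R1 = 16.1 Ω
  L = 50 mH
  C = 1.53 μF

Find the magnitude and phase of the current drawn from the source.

Step 1 — Angular frequency: ω = 2π·f = 2π·60 = 377 rad/s.
Step 2 — Component impedances:
  R1: Z = R = 16.1 Ω
  L: Z = jωL = j·377·0.05 = 0 + j18.85 Ω
  C: Z = 1/(jωC) = -j/(ω·C) = 0 - j1734 Ω
Step 3 — Parallel branch: L || C = 1/(1/L + 1/C) = 0 + j19.06 Ω.
Step 4 — Series with R1: Z_total = R1 + (L || C) = 16.1 + j19.06 Ω = 24.95∠49.8° Ω.
Step 5 — Source phasor: V = 85.2∠60.0° V = 42.6 + j73.79 V.
Step 6 — Ohm's law: I = V / Z_total = (42.6 + j73.79) / (16.1 + j19.06) = 3.361 + j0.6043 A.
Step 7 — Convert to polar: |I| = 3.415 A, ∠I = 10.2°.

I = 3.415∠10.2° A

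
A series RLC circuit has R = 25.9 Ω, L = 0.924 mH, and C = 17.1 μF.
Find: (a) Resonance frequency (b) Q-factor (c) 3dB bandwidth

Step 1 — Resonance: ω₀ = 1/√(LC) = 1/√(0.000924·1.71e-05) = 7955 rad/s.
Step 2 — f₀ = ω₀/(2π) = 1266 Hz.
Step 3 — Series Q: Q = ω₀L/R = 7955·0.000924/25.9 = 0.2838.
Step 4 — Bandwidth: Δω = ω₀/Q = 2.803e+04 rad/s; BW = Δω/(2π) = 4461 Hz.

(a) f₀ = 1266 Hz  (b) Q = 0.2838  (c) BW = 4461 Hz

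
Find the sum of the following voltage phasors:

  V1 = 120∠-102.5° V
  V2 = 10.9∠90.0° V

Step 1 — Convert each phasor to rectangular form:
  V1 = 120·(cos(-102.5°) + j·sin(-102.5°)) = -25.97 - j117.2 V
  V2 = 10.9·(cos(90.0°) + j·sin(90.0°)) = 0 + j10.9 V
Step 2 — Sum components: V_total = -25.97 - j106.3 V.
Step 3 — Convert to polar: |V_total| = 109.4 V, ∠V_total = -103.7°.

V_total = 109.4∠-103.7° V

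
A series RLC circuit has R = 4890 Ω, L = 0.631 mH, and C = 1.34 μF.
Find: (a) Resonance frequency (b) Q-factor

Step 1 — Resonance condition Im(Z)=0 gives ω₀ = 1/√(LC).
Step 2 — ω₀ = 1/√(0.000631·1.34e-06) = 3.439e+04 rad/s.
Step 3 — f₀ = ω₀/(2π) = 5473 Hz.
Step 4 — Series Q: Q = ω₀L/R = 3.439e+04·0.000631/4890 = 0.004438.

(a) f₀ = 5473 Hz  (b) Q = 0.004438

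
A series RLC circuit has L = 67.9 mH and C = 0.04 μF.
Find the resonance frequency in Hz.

Step 1 — Resonance condition Im(Z)=0 gives ω₀ = 1/√(LC).
Step 2 — ω₀ = 1/√(0.0679·4e-08) = 1.919e+04 rad/s.
Step 3 — f₀ = ω₀/(2π) = 3054 Hz.

f₀ = 3054 Hz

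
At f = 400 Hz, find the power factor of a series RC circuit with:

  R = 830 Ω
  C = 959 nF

Step 1 — Angular frequency: ω = 2π·f = 2π·400 = 2513 rad/s.
Step 2 — Component impedances:
  R: Z = R = 830 Ω
  C: Z = 1/(jωC) = -j/(ω·C) = 0 - j414.9 Ω
Step 3 — Series combination: Z_total = R + C = 830 - j414.9 Ω = 927.9∠-26.6° Ω.
Step 4 — Power factor: PF = cos(φ) = Re(Z)/|Z| = 830/927.9 = 0.8945.
Step 5 — Type: Im(Z) = -414.9 ⇒ leading (phase φ = -26.6°).

PF = 0.8945 (leading, φ = -26.6°)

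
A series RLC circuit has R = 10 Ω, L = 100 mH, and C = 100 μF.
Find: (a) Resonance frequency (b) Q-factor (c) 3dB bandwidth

Step 1 — Resonance condition Im(Z)=0 gives ω₀ = 1/√(LC).
Step 2 — ω₀ = 1/√(0.1·0.0001) = 316.2 rad/s.
Step 3 — f₀ = ω₀/(2π) = 50.33 Hz.
Step 4 — Series Q: Q = ω₀L/R = 316.2·0.1/10 = 3.162.
Step 5 — 3dB bandwidth: Δω = ω₀/Q = 100 rad/s; BW = Δω/(2π) = 15.92 Hz.

(a) f₀ = 50.33 Hz  (b) Q = 3.162  (c) BW = 15.92 Hz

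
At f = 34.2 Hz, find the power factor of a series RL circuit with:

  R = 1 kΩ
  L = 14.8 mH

Step 1 — Angular frequency: ω = 2π·f = 2π·34.2 = 214.9 rad/s.
Step 2 — Component impedances:
  R: Z = R = 1000 Ω
  L: Z = jωL = j·214.9·0.0148 = 0 + j3.18 Ω
Step 3 — Series combination: Z_total = R + L = 1000 + j3.18 Ω = 1000∠0.2° Ω.
Step 4 — Power factor: PF = cos(φ) = Re(Z)/|Z| = 1000/1000 = 1.
Step 5 — Type: Im(Z) = 3.18 ⇒ lagging (phase φ = 0.2°).

PF = 1 (lagging, φ = 0.2°)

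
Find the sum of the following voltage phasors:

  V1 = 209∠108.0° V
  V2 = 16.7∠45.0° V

Step 1 — Convert each phasor to rectangular form:
  V1 = 209·(cos(108.0°) + j·sin(108.0°)) = -64.58 + j198.8 V
  V2 = 16.7·(cos(45.0°) + j·sin(45.0°)) = 11.81 + j11.81 V
Step 2 — Sum components: V_total = -52.78 + j210.6 V.
Step 3 — Convert to polar: |V_total| = 217.1 V, ∠V_total = 104.1°.

V_total = 217.1∠104.1° V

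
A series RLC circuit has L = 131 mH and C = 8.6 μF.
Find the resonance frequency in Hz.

Step 1 — Resonance condition Im(Z)=0 gives ω₀ = 1/√(LC).
Step 2 — ω₀ = 1/√(0.131·8.6e-06) = 942.1 rad/s.
Step 3 — f₀ = ω₀/(2π) = 149.9 Hz.

f₀ = 149.9 Hz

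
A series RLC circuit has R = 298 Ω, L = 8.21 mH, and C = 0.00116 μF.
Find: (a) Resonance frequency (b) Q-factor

Step 1 — Resonance condition Im(Z)=0 gives ω₀ = 1/√(LC).
Step 2 — ω₀ = 1/√(0.00821·1.16e-09) = 3.24e+05 rad/s.
Step 3 — f₀ = ω₀/(2π) = 5.157e+04 Hz.
Step 4 — Series Q: Q = ω₀L/R = 3.24e+05·0.00821/298 = 8.927.

(a) f₀ = 5.157e+04 Hz  (b) Q = 8.927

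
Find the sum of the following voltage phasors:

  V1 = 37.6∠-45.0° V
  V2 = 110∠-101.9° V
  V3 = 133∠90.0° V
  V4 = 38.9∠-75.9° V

Step 1 — Convert each phasor to rectangular form:
  V1 = 37.6·(cos(-45.0°) + j·sin(-45.0°)) = 26.59 - j26.59 V
  V2 = 110·(cos(-101.9°) + j·sin(-101.9°)) = -22.68 - j107.6 V
  V3 = 133·(cos(90.0°) + j·sin(90.0°)) = 0 + j133 V
  V4 = 38.9·(cos(-75.9°) + j·sin(-75.9°)) = 9.477 - j37.73 V
Step 2 — Sum components: V_total = 13.38 - j38.95 V.
Step 3 — Convert to polar: |V_total| = 41.19 V, ∠V_total = -71.0°.

V_total = 41.19∠-71.0° V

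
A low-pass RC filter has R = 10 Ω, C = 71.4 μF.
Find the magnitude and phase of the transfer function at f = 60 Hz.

Step 1 — Angular frequency: ω = 2π·60 = 377 rad/s.
Step 2 — Transfer function: H(jω) = 1/(1 + jωRC).
Step 3 — Denominator: 1 + jωRC = 1 + j·377·10·7.14e-05 = 1 + j0.2692.
Step 4 — H = 0.9324 - j0.251.
Step 5 — Magnitude: |H| = 0.9656 (-0.3 dB); phase: φ = -15.1°.

|H| = 0.9656 (-0.3 dB), φ = -15.1°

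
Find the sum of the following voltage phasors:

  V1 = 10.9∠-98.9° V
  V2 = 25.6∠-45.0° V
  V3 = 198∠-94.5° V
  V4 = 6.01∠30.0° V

Step 1 — Convert each phasor to rectangular form:
  V1 = 10.9·(cos(-98.9°) + j·sin(-98.9°)) = -1.686 - j10.77 V
  V2 = 25.6·(cos(-45.0°) + j·sin(-45.0°)) = 18.1 - j18.1 V
  V3 = 198·(cos(-94.5°) + j·sin(-94.5°)) = -15.53 - j197.4 V
  V4 = 6.01·(cos(30.0°) + j·sin(30.0°)) = 5.205 + j3.005 V
Step 2 — Sum components: V_total = 6.086 - j223.3 V.
Step 3 — Convert to polar: |V_total| = 223.3 V, ∠V_total = -88.4°.

V_total = 223.3∠-88.4° V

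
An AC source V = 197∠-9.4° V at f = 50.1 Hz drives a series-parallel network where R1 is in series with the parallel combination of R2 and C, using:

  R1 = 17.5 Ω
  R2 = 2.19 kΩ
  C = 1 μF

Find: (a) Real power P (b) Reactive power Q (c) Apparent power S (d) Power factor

Step 1 — Angular frequency: ω = 2π·f = 2π·50.1 = 314.8 rad/s.
Step 2 — Component impedances:
  R1: Z = R = 17.5 Ω
  R2: Z = R = 2190 Ω
  C: Z = 1/(jωC) = -j/(ω·C) = 0 - j3177 Ω
Step 3 — Parallel branch: R2 || C = 1/(1/R2 + 1/C) = 1484 - j1023 Ω.
Step 4 — Series with R1: Z_total = R1 + (R2 || C) = 1502 - j1023 Ω = 1817∠-34.3° Ω.
Step 5 — Source phasor: V = 197∠-9.4° V = 194.4 - j32.18 V.
Step 6 — Current: I = V / Z = 0.09834 + j0.04558 A = 0.1084∠24.9° A.
Step 7 — Complex power: S = V·I* = 17.65 - j12.02 VA.
Step 8 — Real power: P = Re(S) = 17.65 W.
Step 9 — Reactive power: Q = Im(S) = -12.02 VAR.
Step 10 — Apparent power: |S| = 21.35 VA.
Step 11 — Power factor: PF = P/|S| = 0.8264 (leading).

(a) P = 17.65 W  (b) Q = -12.02 VAR  (c) S = 21.35 VA  (d) PF = 0.8264 (leading)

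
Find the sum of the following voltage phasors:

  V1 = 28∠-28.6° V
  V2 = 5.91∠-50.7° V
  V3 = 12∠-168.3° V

Step 1 — Convert each phasor to rectangular form:
  V1 = 28·(cos(-28.6°) + j·sin(-28.6°)) = 24.58 - j13.4 V
  V2 = 5.91·(cos(-50.7°) + j·sin(-50.7°)) = 3.743 - j4.573 V
  V3 = 12·(cos(-168.3°) + j·sin(-168.3°)) = -11.75 - j2.433 V
Step 2 — Sum components: V_total = 16.58 - j20.41 V.
Step 3 — Convert to polar: |V_total| = 26.29 V, ∠V_total = -50.9°.

V_total = 26.29∠-50.9° V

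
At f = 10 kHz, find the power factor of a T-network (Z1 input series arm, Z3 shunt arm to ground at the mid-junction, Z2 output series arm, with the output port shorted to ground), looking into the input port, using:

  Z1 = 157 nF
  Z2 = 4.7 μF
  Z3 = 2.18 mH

Step 1 — Angular frequency: ω = 2π·f = 2π·1e+04 = 6.283e+04 rad/s.
Step 2 — Component impedances:
  Z1: Z = 1/(jωC) = -j/(ω·C) = 0 - j101.4 Ω
  Z2: Z = 1/(jωC) = -j/(ω·C) = 0 - j3.386 Ω
  Z3: Z = jωL = j·6.283e+04·0.00218 = 0 + j137 Ω
Step 3 — With the output port shorted to ground, the output series arm Z2 runs from the junction to ground; the shunt arm Z3 also runs from the junction to ground. They appear in parallel: Z3 || Z2 = 0 - j3.472 Ω.
Step 4 — Series with input arm Z1: Z_in = Z1 + (Z3 || Z2) = 0 - j104.8 Ω = 104.8∠-90.0° Ω.
Step 5 — Power factor: PF = cos(φ) = Re(Z)/|Z| = 0/104.8 = 0.
Step 6 — Type: Im(Z) = -104.8 ⇒ leading (phase φ = -90.0°).

PF = 0 (leading, φ = -90.0°)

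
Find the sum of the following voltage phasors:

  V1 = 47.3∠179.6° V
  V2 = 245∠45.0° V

Step 1 — Convert each phasor to rectangular form:
  V1 = 47.3·(cos(179.6°) + j·sin(179.6°)) = -47.3 + j0.3302 V
  V2 = 245·(cos(45.0°) + j·sin(45.0°)) = 173.2 + j173.2 V
Step 2 — Sum components: V_total = 125.9 + j173.6 V.
Step 3 — Convert to polar: |V_total| = 214.4 V, ∠V_total = 54.0°.

V_total = 214.4∠54.0° V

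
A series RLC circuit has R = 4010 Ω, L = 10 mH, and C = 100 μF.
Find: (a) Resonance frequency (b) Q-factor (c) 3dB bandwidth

Step 1 — Resonance: ω₀ = 1/√(LC) = 1/√(0.01·0.0001) = 1000 rad/s.
Step 2 — f₀ = ω₀/(2π) = 159.2 Hz.
Step 3 — Series Q: Q = ω₀L/R = 1000·0.01/4010 = 0.002494.
Step 4 — Bandwidth: Δω = ω₀/Q = 4.01e+05 rad/s; BW = Δω/(2π) = 6.382e+04 Hz.

(a) f₀ = 159.2 Hz  (b) Q = 0.002494  (c) BW = 6.382e+04 Hz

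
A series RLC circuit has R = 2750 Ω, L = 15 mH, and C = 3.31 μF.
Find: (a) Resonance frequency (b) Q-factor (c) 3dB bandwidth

Step 1 — Resonance condition Im(Z)=0 gives ω₀ = 1/√(LC).
Step 2 — ω₀ = 1/√(0.015·3.31e-06) = 4488 rad/s.
Step 3 — f₀ = ω₀/(2π) = 714.3 Hz.
Step 4 — Series Q: Q = ω₀L/R = 4488·0.015/2750 = 0.02448.
Step 5 — 3dB bandwidth: Δω = ω₀/Q = 1.833e+05 rad/s; BW = Δω/(2π) = 2.918e+04 Hz.

(a) f₀ = 714.3 Hz  (b) Q = 0.02448  (c) BW = 2.918e+04 Hz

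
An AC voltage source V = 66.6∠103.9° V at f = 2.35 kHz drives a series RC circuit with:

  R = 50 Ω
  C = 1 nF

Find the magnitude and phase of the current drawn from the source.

Step 1 — Angular frequency: ω = 2π·f = 2π·2350 = 1.477e+04 rad/s.
Step 2 — Component impedances:
  R: Z = R = 50 Ω
  C: Z = 1/(jωC) = -j/(ω·C) = 0 - j6.773e+04 Ω
Step 3 — Series combination: Z_total = R + C = 50 - j6.773e+04 Ω = 6.773e+04∠-90.0° Ω.
Step 4 — Source phasor: V = 66.6∠103.9° V = -16 + j64.65 V.
Step 5 — Ohm's law: I = V / Z_total = (-16 + j64.65) / (50 - j6.773e+04) = -0.0009548 - j0.0002355 A.
Step 6 — Convert to polar: |I| = 0.0009834 A, ∠I = -166.1°.

I = 0.0009834∠-166.1° A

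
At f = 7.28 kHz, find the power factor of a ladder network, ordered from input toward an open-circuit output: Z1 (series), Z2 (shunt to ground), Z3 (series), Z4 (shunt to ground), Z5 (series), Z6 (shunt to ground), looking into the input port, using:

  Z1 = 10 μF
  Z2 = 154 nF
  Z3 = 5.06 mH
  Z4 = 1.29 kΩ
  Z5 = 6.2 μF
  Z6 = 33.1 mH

Step 1 — Angular frequency: ω = 2π·f = 2π·7280 = 4.574e+04 rad/s.
Step 2 — Component impedances:
  Z1: Z = 1/(jωC) = -j/(ω·C) = 0 - j2.186 Ω
  Z2: Z = 1/(jωC) = -j/(ω·C) = 0 - j142 Ω
  Z3: Z = jωL = j·4.574e+04·0.00506 = 0 + j231.5 Ω
  Z4: Z = R = 1290 Ω
  Z5: Z = 1/(jωC) = -j/(ω·C) = 0 - j3.526 Ω
  Z6: Z = jωL = j·4.574e+04·0.0331 = 0 + j1514 Ω
Step 3 — Ladder network (open output): work backward from the far end, alternating series and parallel combinations. Z_in = 13.86 - j157.7 Ω = 158.3∠-85.0° Ω.
Step 4 — Power factor: PF = cos(φ) = Re(Z)/|Z| = 13.864/158.26 = 0.0876.
Step 5 — Type: Im(Z) = -157.7 ⇒ leading (phase φ = -85.0°).

PF = 0.0876 (leading, φ = -85.0°)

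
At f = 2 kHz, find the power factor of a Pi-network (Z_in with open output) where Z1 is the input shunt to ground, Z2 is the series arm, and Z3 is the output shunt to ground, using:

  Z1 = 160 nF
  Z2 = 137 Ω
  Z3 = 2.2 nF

Step 1 — Angular frequency: ω = 2π·f = 2π·2000 = 1.257e+04 rad/s.
Step 2 — Component impedances:
  Z1: Z = 1/(jωC) = -j/(ω·C) = 0 - j497.4 Ω
  Z2: Z = R = 137 Ω
  Z3: Z = 1/(jωC) = -j/(ω·C) = 0 - j3.617e+04 Ω
Step 3 — With open output, the series arm Z2 and the output shunt Z3 appear in series to ground: Z2 + Z3 = 137 - j3.617e+04 Ω.
Step 4 — Parallel with input shunt Z1: Z_in = Z1 || (Z2 + Z3) = 0.0252 - j490.6 Ω = 490.6∠-90.0° Ω.
Step 5 — Power factor: PF = cos(φ) = Re(Z)/|Z| = 0.0252/490.6 = 5.137e-05.
Step 6 — Type: Im(Z) = -490.6 ⇒ leading (phase φ = -90.0°).

PF = 5.137e-05 (leading, φ = -90.0°)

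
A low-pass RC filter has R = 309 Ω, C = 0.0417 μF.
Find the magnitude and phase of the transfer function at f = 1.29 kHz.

Step 1 — Angular frequency: ω = 2π·1290 = 8105 rad/s.
Step 2 — Transfer function: H(jω) = 1/(1 + jωRC).
Step 3 — Denominator: 1 + jωRC = 1 + j·8105·309·4.17e-08 = 1 + j0.1044.
Step 4 — H = 0.9892 - j0.1033.
Step 5 — Magnitude: |H| = 0.9946 (-0.0 dB); phase: φ = -6.0°.

|H| = 0.9946 (-0.0 dB), φ = -6.0°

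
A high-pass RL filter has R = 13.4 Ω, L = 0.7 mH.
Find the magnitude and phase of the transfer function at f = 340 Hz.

Step 1 — Angular frequency: ω = 2π·340 = 2136 rad/s.
Step 2 — Transfer function: H(jω) = jωL/(R + jωL).
Step 3 — Numerator jωL = j·1.495; denominator R + jωL = 13.4 + j1.495.
Step 4 — H = 0.0123 + j0.1102.
Step 5 — Magnitude: |H| = 0.1109 (-19.1 dB); phase: φ = 83.6°.

|H| = 0.1109 (-19.1 dB), φ = 83.6°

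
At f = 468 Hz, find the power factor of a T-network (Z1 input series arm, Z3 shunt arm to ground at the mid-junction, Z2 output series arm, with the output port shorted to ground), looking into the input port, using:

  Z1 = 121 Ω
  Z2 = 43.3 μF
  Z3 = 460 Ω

Step 1 — Angular frequency: ω = 2π·f = 2π·468 = 2941 rad/s.
Step 2 — Component impedances:
  Z1: Z = R = 121 Ω
  Z2: Z = 1/(jωC) = -j/(ω·C) = 0 - j7.854 Ω
  Z3: Z = R = 460 Ω
Step 3 — With the output port shorted to ground, the output series arm Z2 runs from the junction to ground; the shunt arm Z3 also runs from the junction to ground. They appear in parallel: Z3 || Z2 = 0.1341 - j7.852 Ω.
Step 4 — Series with input arm Z1: Z_in = Z1 + (Z3 || Z2) = 121.1 - j7.852 Ω = 121.4∠-3.7° Ω.
Step 5 — Power factor: PF = cos(φ) = Re(Z)/|Z| = 121.13/121.39 = 0.9979.
Step 6 — Type: Im(Z) = -7.852 ⇒ leading (phase φ = -3.7°).

PF = 0.9979 (leading, φ = -3.7°)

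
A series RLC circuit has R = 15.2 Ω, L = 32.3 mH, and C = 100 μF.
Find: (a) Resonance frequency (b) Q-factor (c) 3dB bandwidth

Step 1 — Resonance condition Im(Z)=0 gives ω₀ = 1/√(LC).
Step 2 — ω₀ = 1/√(0.0323·0.0001) = 556.4 rad/s.
Step 3 — f₀ = ω₀/(2π) = 88.56 Hz.
Step 4 — Series Q: Q = ω₀L/R = 556.4·0.0323/15.2 = 1.182.
Step 5 — 3dB bandwidth: Δω = ω₀/Q = 470.6 rad/s; BW = Δω/(2π) = 74.9 Hz.

(a) f₀ = 88.56 Hz  (b) Q = 1.182  (c) BW = 74.9 Hz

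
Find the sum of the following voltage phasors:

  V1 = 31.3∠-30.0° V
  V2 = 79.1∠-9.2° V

Step 1 — Convert each phasor to rectangular form:
  V1 = 31.3·(cos(-30.0°) + j·sin(-30.0°)) = 27.11 - j15.65 V
  V2 = 79.1·(cos(-9.2°) + j·sin(-9.2°)) = 78.08 - j12.65 V
Step 2 — Sum components: V_total = 105.2 - j28.3 V.
Step 3 — Convert to polar: |V_total| = 108.9 V, ∠V_total = -15.1°.

V_total = 108.9∠-15.1° V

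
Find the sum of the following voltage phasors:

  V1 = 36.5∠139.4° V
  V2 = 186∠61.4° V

Step 1 — Convert each phasor to rectangular form:
  V1 = 36.5·(cos(139.4°) + j·sin(139.4°)) = -27.71 + j23.75 V
  V2 = 186·(cos(61.4°) + j·sin(61.4°)) = 89.04 + j163.3 V
Step 2 — Sum components: V_total = 61.32 + j187.1 V.
Step 3 — Convert to polar: |V_total| = 196.9 V, ∠V_total = 71.8°.

V_total = 196.9∠71.8° V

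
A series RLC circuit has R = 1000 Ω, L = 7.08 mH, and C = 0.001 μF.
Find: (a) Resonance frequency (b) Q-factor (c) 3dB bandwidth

Step 1 — Resonance condition Im(Z)=0 gives ω₀ = 1/√(LC).
Step 2 — ω₀ = 1/√(0.00708·1e-09) = 3.758e+05 rad/s.
Step 3 — f₀ = ω₀/(2π) = 5.981e+04 Hz.
Step 4 — Series Q: Q = ω₀L/R = 3.758e+05·0.00708/1000 = 2.661.
Step 5 — 3dB bandwidth: Δω = ω₀/Q = 1.412e+05 rad/s; BW = Δω/(2π) = 2.248e+04 Hz.

(a) f₀ = 5.981e+04 Hz  (b) Q = 2.661  (c) BW = 2.248e+04 Hz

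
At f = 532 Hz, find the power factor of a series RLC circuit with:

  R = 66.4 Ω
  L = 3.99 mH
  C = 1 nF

Step 1 — Angular frequency: ω = 2π·f = 2π·532 = 3343 rad/s.
Step 2 — Component impedances:
  R: Z = R = 66.4 Ω
  L: Z = jωL = j·3343·0.00399 = 0 + j13.34 Ω
  C: Z = 1/(jωC) = -j/(ω·C) = 0 - j2.992e+05 Ω
Step 3 — Series combination: Z_total = R + L + C = 66.4 - j2.992e+05 Ω = 2.992e+05∠-90.0° Ω.
Step 4 — Power factor: PF = cos(φ) = Re(Z)/|Z| = 66.4/2.9915e+05 = 0.000222.
Step 5 — Type: Im(Z) = -2.992e+05 ⇒ leading (phase φ = -90.0°).

PF = 0.000222 (leading, φ = -90.0°)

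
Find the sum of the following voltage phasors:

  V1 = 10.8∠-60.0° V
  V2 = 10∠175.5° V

Step 1 — Convert each phasor to rectangular form:
  V1 = 10.8·(cos(-60.0°) + j·sin(-60.0°)) = 5.4 - j9.353 V
  V2 = 10·(cos(175.5°) + j·sin(175.5°)) = -9.969 + j0.7846 V
Step 2 — Sum components: V_total = -4.569 - j8.568 V.
Step 3 — Convert to polar: |V_total| = 9.711 V, ∠V_total = -118.1°.

V_total = 9.711∠-118.1° V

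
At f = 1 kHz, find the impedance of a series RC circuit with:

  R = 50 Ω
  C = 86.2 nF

Step 1 — Angular frequency: ω = 2π·f = 2π·1000 = 6283 rad/s.
Step 2 — Component impedances:
  R: Z = R = 50 Ω
  C: Z = 1/(jωC) = -j/(ω·C) = 0 - j1846 Ω
Step 3 — Series combination: Z_total = R + C = 50 - j1846 Ω = 1847∠-88.4° Ω.

Z = 50 - j1846 Ω = 1847∠-88.4° Ω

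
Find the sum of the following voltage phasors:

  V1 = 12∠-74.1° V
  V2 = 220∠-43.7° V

Step 1 — Convert each phasor to rectangular form:
  V1 = 12·(cos(-74.1°) + j·sin(-74.1°)) = 3.288 - j11.54 V
  V2 = 220·(cos(-43.7°) + j·sin(-43.7°)) = 159.1 - j152 V
Step 2 — Sum components: V_total = 162.3 - j163.5 V.
Step 3 — Convert to polar: |V_total| = 230.4 V, ∠V_total = -45.2°.

V_total = 230.4∠-45.2° V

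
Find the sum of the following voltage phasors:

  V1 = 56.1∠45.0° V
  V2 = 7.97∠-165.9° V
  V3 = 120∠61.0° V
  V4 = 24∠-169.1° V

Step 1 — Convert each phasor to rectangular form:
  V1 = 56.1·(cos(45.0°) + j·sin(45.0°)) = 39.67 + j39.67 V
  V2 = 7.97·(cos(-165.9°) + j·sin(-165.9°)) = -7.73 - j1.942 V
  V3 = 120·(cos(61.0°) + j·sin(61.0°)) = 58.18 + j105 V
  V4 = 24·(cos(-169.1°) + j·sin(-169.1°)) = -23.57 - j4.538 V
Step 2 — Sum components: V_total = 66.55 + j138.1 V.
Step 3 — Convert to polar: |V_total| = 153.3 V, ∠V_total = 64.3°.

V_total = 153.3∠64.3° V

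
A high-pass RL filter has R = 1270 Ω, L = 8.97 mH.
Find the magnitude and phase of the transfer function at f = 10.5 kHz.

Step 1 — Angular frequency: ω = 2π·1.05e+04 = 6.597e+04 rad/s.
Step 2 — Transfer function: H(jω) = jωL/(R + jωL).
Step 3 — Numerator jωL = j·591.8; denominator R + jωL = 1270 + j591.8.
Step 4 — H = 0.1784 + j0.3828.
Step 5 — Magnitude: |H| = 0.4224 (-7.5 dB); phase: φ = 65.0°.

|H| = 0.4224 (-7.5 dB), φ = 65.0°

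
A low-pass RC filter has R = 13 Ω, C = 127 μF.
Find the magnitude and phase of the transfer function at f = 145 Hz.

Step 1 — Angular frequency: ω = 2π·145 = 911.1 rad/s.
Step 2 — Transfer function: H(jω) = 1/(1 + jωRC).
Step 3 — Denominator: 1 + jωRC = 1 + j·911.1·13·0.000127 = 1 + j1.504.
Step 4 — H = 0.3065 - j0.461.
Step 5 — Magnitude: |H| = 0.5536 (-5.1 dB); phase: φ = -56.4°.

|H| = 0.5536 (-5.1 dB), φ = -56.4°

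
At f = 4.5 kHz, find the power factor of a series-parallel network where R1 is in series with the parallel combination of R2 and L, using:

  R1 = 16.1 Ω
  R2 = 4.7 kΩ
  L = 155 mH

Step 1 — Angular frequency: ω = 2π·f = 2π·4500 = 2.827e+04 rad/s.
Step 2 — Component impedances:
  R1: Z = R = 16.1 Ω
  R2: Z = R = 4700 Ω
  L: Z = jωL = j·2.827e+04·0.155 = 0 + j4383 Ω
Step 3 — Parallel branch: R2 || L = 1/(1/R2 + 1/L) = 2186 + j2344 Ω.
Step 4 — Series with R1: Z_total = R1 + (R2 || L) = 2202 + j2344 Ω = 3216∠46.8° Ω.
Step 5 — Power factor: PF = cos(φ) = Re(Z)/|Z| = 2202/3216.3 = 0.6846.
Step 6 — Type: Im(Z) = 2344 ⇒ lagging (phase φ = 46.8°).

PF = 0.6846 (lagging, φ = 46.8°)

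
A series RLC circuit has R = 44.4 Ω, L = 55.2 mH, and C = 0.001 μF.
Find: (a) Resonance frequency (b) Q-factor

Step 1 — Resonance condition Im(Z)=0 gives ω₀ = 1/√(LC).
Step 2 — ω₀ = 1/√(0.0552·1e-09) = 1.346e+05 rad/s.
Step 3 — f₀ = ω₀/(2π) = 2.142e+04 Hz.
Step 4 — Series Q: Q = ω₀L/R = 1.346e+05·0.0552/44.4 = 167.3.

(a) f₀ = 2.142e+04 Hz  (b) Q = 167.3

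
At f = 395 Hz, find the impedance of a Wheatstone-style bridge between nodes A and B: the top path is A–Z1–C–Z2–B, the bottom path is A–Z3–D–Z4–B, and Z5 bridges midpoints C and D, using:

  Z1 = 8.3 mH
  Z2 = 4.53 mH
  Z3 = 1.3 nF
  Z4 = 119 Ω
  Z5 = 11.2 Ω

Step 1 — Angular frequency: ω = 2π·f = 2π·395 = 2482 rad/s.
Step 2 — Component impedances:
  Z1: Z = jωL = j·2482·0.0083 = 0 + j20.6 Ω
  Z2: Z = jωL = j·2482·0.00453 = 0 + j11.24 Ω
  Z3: Z = 1/(jωC) = -j/(ω·C) = 0 - j3.099e+05 Ω
  Z4: Z = R = 119 Ω
  Z5: Z = R = 11.2 Ω
Step 3 — Bridge requires nodal analysis (the Z5 bridge couples midpoints C and D, so the two paths cannot be reduced to a simple series/parallel combination). Setting node B to ground and injecting 1 A at node A, the 3-node admittance system at A, C, D solves to V_A = Z_AB = 0.9636 + j31.76 Ω = 31.78∠88.3° Ω.

Z = 0.9636 + j31.76 Ω = 31.78∠88.3° Ω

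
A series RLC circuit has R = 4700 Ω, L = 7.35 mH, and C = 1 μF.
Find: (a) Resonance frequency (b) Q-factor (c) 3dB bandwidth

Step 1 — Resonance: ω₀ = 1/√(LC) = 1/√(0.00735·1e-06) = 1.166e+04 rad/s.
Step 2 — f₀ = ω₀/(2π) = 1856 Hz.
Step 3 — Series Q: Q = ω₀L/R = 1.166e+04·0.00735/4700 = 0.01824.
Step 4 — Bandwidth: Δω = ω₀/Q = 6.395e+05 rad/s; BW = Δω/(2π) = 1.018e+05 Hz.

(a) f₀ = 1856 Hz  (b) Q = 0.01824  (c) BW = 1.018e+05 Hz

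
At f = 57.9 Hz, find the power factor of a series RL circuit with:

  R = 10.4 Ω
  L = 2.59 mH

Step 1 — Angular frequency: ω = 2π·f = 2π·57.9 = 363.8 rad/s.
Step 2 — Component impedances:
  R: Z = R = 10.4 Ω
  L: Z = jωL = j·363.8·0.00259 = 0 + j0.9422 Ω
Step 3 — Series combination: Z_total = R + L = 10.4 + j0.9422 Ω = 10.44∠5.2° Ω.
Step 4 — Power factor: PF = cos(φ) = Re(Z)/|Z| = 10.4/10.443 = 0.9959.
Step 5 — Type: Im(Z) = 0.9422 ⇒ lagging (phase φ = 5.2°).

PF = 0.9959 (lagging, φ = 5.2°)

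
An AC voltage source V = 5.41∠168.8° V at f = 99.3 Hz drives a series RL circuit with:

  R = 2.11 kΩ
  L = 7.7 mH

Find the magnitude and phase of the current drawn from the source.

Step 1 — Angular frequency: ω = 2π·f = 2π·99.3 = 623.9 rad/s.
Step 2 — Component impedances:
  R: Z = R = 2110 Ω
  L: Z = jωL = j·623.9·0.0077 = 0 + j4.804 Ω
Step 3 — Series combination: Z_total = R + L = 2110 + j4.804 Ω = 2110∠0.1° Ω.
Step 4 — Source phasor: V = 5.41∠168.8° V = -5.307 + j1.051 V.
Step 5 — Ohm's law: I = V / Z_total = (-5.307 + j1.051) / (2110 + j4.804) = -0.002514 + j0.0005037 A.
Step 6 — Convert to polar: |I| = 0.002564 A, ∠I = 168.7°.

I = 0.002564∠168.7° A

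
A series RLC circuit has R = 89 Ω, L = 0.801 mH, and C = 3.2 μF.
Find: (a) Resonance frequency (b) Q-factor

Step 1 — Resonance condition Im(Z)=0 gives ω₀ = 1/√(LC).
Step 2 — ω₀ = 1/√(0.000801·3.2e-06) = 1.975e+04 rad/s.
Step 3 — f₀ = ω₀/(2π) = 3144 Hz.
Step 4 — Series Q: Q = ω₀L/R = 1.975e+04·0.000801/89 = 0.1778.

(a) f₀ = 3144 Hz  (b) Q = 0.1778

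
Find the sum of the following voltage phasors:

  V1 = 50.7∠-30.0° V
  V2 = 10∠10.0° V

Step 1 — Convert each phasor to rectangular form:
  V1 = 50.7·(cos(-30.0°) + j·sin(-30.0°)) = 43.91 - j25.35 V
  V2 = 10·(cos(10.0°) + j·sin(10.0°)) = 9.848 + j1.736 V
Step 2 — Sum components: V_total = 53.76 - j23.61 V.
Step 3 — Convert to polar: |V_total| = 58.71 V, ∠V_total = -23.7°.

V_total = 58.71∠-23.7° V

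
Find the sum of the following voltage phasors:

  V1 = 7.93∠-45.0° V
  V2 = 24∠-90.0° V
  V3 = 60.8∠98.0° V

Step 1 — Convert each phasor to rectangular form:
  V1 = 7.93·(cos(-45.0°) + j·sin(-45.0°)) = 5.607 - j5.607 V
  V2 = 24·(cos(-90.0°) + j·sin(-90.0°)) = 0 - j24 V
  V3 = 60.8·(cos(98.0°) + j·sin(98.0°)) = -8.462 + j60.21 V
Step 2 — Sum components: V_total = -2.854 + j30.6 V.
Step 3 — Convert to polar: |V_total| = 30.73 V, ∠V_total = 95.3°.

V_total = 30.73∠95.3° V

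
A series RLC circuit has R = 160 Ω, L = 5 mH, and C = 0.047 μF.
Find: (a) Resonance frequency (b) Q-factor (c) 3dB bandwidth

Step 1 — Resonance: ω₀ = 1/√(LC) = 1/√(0.005·4.7e-08) = 6.523e+04 rad/s.
Step 2 — f₀ = ω₀/(2π) = 1.038e+04 Hz.
Step 3 — Series Q: Q = ω₀L/R = 6.523e+04·0.005/160 = 2.039.
Step 4 — Bandwidth: Δω = ω₀/Q = 3.2e+04 rad/s; BW = Δω/(2π) = 5093 Hz.

(a) f₀ = 1.038e+04 Hz  (b) Q = 2.039  (c) BW = 5093 Hz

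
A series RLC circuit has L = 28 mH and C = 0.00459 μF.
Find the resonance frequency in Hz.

Step 1 — Resonance condition Im(Z)=0 gives ω₀ = 1/√(LC).
Step 2 — ω₀ = 1/√(0.028·4.59e-09) = 8.821e+04 rad/s.
Step 3 — f₀ = ω₀/(2π) = 1.404e+04 Hz.

f₀ = 1.404e+04 Hz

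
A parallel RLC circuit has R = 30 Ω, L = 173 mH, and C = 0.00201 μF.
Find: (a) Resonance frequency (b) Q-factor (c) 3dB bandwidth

Step 1 — Resonance: ω₀ = 1/√(LC) = 1/√(0.173·2.01e-09) = 5.363e+04 rad/s.
Step 2 — f₀ = ω₀/(2π) = 8535 Hz.
Step 3 — Parallel Q: Q = R/(ω₀L) = 30/(5.363e+04·0.173) = 0.003234.
Step 4 — Bandwidth: Δω = ω₀/Q = 1.658e+07 rad/s; BW = Δω/(2π) = 2.639e+06 Hz.

(a) f₀ = 8535 Hz  (b) Q = 0.003234  (c) BW = 2.639e+06 Hz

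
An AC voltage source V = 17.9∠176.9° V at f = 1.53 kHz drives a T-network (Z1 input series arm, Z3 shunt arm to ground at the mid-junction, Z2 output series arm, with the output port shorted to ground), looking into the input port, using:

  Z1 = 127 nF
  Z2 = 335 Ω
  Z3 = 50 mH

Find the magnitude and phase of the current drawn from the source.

Step 1 — Angular frequency: ω = 2π·f = 2π·1530 = 9613 rad/s.
Step 2 — Component impedances:
  Z1: Z = 1/(jωC) = -j/(ω·C) = 0 - j819.1 Ω
  Z2: Z = R = 335 Ω
  Z3: Z = jωL = j·9613·0.05 = 0 + j480.7 Ω
Step 3 — With the output port shorted to ground, the output series arm Z2 runs from the junction to ground; the shunt arm Z3 also runs from the junction to ground. They appear in parallel: Z3 || Z2 = 225.5 + j157.1 Ω.
Step 4 — Series with input arm Z1: Z_in = Z1 + (Z3 || Z2) = 225.5 - j661.9 Ω = 699.3∠-71.2° Ω.
Step 5 — Source phasor: V = 17.9∠176.9° V = -17.87 + j0.968 V.
Step 6 — Ohm's law: I = V / Z_total = (-17.87 + j0.968) / (225.5 - j661.9) = -0.009552 - j0.02375 A.
Step 7 — Convert to polar: |I| = 0.0256 A, ∠I = -111.9°.

I = 0.0256∠-111.9° A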